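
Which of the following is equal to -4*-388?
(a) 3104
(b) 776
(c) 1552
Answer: c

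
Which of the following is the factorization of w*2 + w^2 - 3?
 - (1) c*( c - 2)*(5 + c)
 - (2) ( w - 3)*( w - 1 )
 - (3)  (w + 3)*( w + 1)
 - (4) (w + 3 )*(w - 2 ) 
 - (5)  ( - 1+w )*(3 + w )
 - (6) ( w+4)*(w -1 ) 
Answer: 5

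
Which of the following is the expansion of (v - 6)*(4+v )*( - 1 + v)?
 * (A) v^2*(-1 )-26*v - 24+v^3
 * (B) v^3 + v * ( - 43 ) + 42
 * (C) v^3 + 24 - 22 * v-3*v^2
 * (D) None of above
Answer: C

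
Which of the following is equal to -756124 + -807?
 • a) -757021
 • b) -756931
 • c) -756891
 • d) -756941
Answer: b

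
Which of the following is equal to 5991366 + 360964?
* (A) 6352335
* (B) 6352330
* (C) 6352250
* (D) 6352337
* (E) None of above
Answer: B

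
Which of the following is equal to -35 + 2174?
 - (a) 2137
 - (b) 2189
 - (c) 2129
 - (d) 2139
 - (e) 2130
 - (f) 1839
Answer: d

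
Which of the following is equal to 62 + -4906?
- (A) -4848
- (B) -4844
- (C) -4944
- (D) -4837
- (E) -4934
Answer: B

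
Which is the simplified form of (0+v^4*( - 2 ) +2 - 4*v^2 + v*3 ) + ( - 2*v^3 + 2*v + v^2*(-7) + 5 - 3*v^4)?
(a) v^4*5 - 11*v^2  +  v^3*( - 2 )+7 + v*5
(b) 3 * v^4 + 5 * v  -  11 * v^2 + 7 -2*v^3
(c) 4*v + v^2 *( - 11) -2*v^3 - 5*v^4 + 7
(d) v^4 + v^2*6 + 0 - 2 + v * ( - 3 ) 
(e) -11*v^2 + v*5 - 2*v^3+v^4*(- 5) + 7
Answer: e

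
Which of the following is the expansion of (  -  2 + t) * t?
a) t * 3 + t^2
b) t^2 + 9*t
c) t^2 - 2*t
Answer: c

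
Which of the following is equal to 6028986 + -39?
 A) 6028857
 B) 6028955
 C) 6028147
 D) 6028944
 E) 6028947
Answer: E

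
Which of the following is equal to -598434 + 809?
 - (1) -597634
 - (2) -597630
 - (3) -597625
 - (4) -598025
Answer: 3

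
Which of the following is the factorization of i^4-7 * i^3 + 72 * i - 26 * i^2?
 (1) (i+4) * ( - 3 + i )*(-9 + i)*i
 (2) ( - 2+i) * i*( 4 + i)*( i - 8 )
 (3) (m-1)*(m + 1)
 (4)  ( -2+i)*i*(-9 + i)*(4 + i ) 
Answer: 4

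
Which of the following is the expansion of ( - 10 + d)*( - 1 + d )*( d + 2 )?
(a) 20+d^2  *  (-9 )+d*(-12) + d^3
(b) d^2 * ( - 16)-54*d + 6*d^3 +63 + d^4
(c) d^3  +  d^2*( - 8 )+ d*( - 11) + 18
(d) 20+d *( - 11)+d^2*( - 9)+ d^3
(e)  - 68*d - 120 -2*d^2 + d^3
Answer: a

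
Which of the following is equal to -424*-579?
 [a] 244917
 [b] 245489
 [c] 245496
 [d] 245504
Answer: c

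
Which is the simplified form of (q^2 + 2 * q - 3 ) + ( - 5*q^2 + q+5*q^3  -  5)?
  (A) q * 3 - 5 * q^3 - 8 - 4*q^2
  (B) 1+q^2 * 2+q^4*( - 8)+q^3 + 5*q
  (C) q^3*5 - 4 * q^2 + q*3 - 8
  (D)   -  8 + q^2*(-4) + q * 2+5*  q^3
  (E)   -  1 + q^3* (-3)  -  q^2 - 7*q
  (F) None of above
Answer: C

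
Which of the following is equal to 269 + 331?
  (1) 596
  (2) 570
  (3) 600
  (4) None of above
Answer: 3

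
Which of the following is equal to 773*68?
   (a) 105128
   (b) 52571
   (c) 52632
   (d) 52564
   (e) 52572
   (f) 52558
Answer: d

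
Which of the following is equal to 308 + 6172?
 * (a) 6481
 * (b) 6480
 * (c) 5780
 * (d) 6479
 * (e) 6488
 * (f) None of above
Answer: b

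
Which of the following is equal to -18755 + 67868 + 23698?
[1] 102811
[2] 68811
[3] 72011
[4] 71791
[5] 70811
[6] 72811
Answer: 6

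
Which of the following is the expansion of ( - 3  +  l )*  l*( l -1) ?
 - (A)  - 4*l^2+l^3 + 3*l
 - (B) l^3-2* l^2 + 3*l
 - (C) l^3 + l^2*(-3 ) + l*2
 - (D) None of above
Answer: A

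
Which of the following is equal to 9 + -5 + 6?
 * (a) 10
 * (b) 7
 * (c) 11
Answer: a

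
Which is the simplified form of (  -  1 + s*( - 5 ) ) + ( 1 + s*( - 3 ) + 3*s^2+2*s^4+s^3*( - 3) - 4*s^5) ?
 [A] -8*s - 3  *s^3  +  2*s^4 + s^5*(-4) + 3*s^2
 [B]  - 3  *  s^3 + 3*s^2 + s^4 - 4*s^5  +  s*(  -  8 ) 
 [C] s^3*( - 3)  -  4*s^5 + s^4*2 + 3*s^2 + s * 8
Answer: A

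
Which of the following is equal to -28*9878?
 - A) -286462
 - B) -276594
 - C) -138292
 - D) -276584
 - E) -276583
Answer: D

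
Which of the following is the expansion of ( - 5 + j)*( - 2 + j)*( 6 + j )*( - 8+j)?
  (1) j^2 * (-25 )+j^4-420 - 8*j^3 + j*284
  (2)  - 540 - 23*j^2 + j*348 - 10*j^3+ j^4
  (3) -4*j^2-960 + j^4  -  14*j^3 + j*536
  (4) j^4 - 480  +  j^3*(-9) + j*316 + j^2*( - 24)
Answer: 4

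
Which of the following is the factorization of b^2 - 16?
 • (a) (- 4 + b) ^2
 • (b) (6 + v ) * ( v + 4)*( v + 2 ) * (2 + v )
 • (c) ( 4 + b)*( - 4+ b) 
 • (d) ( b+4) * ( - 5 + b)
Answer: c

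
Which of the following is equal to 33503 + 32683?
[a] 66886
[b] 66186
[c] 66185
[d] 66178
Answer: b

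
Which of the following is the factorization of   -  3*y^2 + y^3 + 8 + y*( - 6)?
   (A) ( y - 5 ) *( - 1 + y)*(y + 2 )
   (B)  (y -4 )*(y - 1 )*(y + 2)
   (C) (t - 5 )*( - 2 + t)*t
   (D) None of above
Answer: B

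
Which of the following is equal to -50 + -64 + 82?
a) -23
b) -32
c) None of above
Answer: b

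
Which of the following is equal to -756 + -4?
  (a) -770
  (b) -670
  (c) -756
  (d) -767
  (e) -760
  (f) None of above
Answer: e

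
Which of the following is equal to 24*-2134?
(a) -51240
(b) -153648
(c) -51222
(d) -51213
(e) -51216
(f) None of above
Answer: e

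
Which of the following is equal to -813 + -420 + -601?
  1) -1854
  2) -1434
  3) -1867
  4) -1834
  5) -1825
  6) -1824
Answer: 4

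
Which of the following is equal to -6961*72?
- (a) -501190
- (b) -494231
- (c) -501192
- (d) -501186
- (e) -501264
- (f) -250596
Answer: c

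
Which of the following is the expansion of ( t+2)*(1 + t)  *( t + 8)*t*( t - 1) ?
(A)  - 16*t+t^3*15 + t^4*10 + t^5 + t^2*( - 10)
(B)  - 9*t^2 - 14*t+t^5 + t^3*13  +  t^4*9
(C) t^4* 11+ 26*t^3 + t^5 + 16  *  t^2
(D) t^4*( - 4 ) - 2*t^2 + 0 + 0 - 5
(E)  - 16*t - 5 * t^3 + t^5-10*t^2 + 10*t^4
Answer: A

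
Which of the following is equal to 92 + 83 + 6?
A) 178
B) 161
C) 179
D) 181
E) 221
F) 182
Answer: D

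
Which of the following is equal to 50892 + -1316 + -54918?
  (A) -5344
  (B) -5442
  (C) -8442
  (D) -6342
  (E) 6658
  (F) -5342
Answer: F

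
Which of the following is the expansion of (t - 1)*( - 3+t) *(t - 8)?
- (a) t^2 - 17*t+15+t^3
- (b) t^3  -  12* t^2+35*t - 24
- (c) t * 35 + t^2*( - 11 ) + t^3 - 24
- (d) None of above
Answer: b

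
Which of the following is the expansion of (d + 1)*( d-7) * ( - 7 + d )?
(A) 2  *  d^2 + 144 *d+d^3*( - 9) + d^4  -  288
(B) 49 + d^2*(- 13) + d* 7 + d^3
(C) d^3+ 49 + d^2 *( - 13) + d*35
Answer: C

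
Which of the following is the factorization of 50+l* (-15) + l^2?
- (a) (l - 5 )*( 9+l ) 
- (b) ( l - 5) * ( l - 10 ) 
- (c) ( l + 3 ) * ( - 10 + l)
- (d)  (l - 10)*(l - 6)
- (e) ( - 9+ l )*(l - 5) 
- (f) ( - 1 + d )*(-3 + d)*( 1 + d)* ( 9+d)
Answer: b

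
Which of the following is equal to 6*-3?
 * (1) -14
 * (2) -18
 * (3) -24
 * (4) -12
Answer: 2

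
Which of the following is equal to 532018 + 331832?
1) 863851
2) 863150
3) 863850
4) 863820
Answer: 3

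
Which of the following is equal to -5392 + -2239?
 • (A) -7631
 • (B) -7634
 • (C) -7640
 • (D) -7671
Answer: A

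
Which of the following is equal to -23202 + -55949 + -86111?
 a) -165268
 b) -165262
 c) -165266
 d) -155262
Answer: b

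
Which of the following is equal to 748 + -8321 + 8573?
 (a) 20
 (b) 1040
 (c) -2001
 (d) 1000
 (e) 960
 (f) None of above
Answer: d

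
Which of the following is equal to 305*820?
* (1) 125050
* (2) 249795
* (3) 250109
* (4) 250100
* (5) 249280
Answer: 4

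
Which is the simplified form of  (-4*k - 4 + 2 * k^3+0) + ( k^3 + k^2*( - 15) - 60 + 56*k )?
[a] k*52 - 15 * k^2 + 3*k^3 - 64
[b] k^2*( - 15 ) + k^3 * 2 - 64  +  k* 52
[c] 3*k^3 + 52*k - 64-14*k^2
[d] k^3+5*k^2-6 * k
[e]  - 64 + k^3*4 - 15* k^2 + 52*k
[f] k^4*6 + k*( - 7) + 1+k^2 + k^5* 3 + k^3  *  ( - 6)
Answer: a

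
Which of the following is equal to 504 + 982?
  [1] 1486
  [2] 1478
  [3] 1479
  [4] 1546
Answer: 1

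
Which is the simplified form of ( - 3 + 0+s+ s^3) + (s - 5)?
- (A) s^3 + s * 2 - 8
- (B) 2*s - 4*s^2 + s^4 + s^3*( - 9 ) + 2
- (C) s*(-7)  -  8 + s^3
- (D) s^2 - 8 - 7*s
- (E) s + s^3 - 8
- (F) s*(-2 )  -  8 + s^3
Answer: A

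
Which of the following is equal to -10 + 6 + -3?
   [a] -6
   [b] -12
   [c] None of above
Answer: c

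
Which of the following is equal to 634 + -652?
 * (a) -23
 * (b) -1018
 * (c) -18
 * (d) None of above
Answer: c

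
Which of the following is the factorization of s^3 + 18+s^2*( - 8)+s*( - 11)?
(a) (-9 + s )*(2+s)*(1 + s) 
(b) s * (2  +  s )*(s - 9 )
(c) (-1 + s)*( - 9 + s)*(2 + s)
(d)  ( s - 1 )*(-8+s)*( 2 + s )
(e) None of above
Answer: c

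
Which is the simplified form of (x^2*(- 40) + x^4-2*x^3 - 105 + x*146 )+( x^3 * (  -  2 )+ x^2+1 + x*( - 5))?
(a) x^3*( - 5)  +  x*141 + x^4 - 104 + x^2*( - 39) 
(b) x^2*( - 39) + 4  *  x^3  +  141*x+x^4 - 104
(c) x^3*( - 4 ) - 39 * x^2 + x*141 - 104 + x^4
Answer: c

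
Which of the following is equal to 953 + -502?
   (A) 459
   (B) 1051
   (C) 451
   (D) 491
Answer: C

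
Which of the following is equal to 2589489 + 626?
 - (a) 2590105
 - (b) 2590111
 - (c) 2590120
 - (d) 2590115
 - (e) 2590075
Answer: d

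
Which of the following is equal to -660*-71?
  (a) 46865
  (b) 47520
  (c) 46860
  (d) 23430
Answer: c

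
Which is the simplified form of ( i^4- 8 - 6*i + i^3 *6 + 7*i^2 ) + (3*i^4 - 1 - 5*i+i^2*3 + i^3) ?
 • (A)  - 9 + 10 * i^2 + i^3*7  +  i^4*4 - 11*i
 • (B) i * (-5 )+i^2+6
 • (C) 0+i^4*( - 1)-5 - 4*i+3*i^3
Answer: A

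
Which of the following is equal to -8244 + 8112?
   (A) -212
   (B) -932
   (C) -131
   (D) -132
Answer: D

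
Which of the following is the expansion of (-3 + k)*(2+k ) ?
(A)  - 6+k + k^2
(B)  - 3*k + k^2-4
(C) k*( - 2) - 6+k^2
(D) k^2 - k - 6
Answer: D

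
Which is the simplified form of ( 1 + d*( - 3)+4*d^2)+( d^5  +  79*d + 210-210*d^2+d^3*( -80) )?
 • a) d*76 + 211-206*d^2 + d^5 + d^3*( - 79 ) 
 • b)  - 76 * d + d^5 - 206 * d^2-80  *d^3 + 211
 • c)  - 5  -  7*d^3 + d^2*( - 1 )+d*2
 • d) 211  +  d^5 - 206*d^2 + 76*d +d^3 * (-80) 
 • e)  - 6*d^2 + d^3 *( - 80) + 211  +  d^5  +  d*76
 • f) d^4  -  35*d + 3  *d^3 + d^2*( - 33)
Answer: d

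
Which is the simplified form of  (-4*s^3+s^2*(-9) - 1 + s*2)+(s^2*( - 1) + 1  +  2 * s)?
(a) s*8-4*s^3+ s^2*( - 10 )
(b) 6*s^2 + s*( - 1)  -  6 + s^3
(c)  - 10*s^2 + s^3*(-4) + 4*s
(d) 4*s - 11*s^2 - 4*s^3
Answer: c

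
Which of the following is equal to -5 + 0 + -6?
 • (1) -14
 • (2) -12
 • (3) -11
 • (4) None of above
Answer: 3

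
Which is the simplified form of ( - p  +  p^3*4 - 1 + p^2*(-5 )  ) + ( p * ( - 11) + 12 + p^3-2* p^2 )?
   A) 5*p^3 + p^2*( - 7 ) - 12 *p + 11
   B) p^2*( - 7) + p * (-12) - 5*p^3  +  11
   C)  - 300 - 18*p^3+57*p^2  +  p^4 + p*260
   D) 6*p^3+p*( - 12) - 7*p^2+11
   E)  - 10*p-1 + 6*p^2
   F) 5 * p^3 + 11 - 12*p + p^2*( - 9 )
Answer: A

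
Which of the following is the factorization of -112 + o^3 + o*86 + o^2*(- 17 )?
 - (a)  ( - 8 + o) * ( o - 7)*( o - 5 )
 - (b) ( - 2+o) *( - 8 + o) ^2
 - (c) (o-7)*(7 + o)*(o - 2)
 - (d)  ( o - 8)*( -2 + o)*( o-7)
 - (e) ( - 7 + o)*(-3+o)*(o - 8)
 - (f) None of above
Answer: d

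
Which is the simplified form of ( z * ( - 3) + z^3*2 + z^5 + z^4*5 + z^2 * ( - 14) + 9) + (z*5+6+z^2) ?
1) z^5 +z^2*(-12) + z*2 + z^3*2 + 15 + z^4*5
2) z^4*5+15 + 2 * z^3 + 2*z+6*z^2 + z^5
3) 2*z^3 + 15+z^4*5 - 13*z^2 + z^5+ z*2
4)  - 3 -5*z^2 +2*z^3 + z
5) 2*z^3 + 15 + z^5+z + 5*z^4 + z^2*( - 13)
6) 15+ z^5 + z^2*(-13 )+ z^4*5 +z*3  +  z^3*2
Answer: 3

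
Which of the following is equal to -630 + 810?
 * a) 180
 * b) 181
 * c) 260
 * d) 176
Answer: a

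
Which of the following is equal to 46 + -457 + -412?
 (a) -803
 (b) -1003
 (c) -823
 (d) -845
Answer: c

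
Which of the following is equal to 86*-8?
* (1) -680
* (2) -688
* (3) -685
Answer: 2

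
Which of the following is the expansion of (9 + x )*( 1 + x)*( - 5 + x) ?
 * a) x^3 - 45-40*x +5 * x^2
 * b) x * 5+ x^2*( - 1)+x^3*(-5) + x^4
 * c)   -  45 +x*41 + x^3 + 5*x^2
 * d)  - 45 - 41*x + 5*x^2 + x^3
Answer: d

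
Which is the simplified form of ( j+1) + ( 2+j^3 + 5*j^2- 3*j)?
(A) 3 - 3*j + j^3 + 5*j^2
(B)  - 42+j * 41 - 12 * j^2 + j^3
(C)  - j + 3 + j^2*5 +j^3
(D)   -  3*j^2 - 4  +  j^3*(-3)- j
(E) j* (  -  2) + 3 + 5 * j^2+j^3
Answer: E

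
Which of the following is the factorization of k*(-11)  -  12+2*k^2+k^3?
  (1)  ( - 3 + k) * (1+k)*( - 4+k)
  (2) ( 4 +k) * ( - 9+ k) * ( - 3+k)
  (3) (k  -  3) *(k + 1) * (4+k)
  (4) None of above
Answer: 3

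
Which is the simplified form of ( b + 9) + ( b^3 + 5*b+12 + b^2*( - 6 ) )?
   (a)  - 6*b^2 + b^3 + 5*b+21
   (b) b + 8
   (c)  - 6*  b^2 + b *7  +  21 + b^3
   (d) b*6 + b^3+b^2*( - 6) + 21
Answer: d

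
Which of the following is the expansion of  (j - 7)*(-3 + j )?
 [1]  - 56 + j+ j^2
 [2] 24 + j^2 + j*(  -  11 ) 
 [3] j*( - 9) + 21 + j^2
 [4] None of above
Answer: 4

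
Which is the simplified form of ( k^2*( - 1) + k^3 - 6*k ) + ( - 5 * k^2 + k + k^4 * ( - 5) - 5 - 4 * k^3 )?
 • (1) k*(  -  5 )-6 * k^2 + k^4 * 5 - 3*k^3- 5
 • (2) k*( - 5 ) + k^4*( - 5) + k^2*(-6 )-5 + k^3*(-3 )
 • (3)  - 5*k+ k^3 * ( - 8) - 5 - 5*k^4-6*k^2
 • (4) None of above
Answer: 2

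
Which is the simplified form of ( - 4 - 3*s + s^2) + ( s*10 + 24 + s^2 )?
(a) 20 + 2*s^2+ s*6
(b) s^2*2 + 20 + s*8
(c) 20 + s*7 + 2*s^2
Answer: c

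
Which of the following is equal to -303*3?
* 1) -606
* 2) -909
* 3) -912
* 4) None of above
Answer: 2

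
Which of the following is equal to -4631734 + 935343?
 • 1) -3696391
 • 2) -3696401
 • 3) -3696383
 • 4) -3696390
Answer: 1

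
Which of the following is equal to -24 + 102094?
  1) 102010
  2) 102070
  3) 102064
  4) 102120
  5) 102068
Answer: 2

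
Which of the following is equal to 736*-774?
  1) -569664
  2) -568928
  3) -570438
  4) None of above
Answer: 1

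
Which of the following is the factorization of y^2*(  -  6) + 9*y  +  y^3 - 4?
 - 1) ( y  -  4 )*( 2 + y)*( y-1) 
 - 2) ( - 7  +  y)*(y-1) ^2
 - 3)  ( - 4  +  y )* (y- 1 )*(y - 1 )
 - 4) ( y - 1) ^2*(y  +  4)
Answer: 3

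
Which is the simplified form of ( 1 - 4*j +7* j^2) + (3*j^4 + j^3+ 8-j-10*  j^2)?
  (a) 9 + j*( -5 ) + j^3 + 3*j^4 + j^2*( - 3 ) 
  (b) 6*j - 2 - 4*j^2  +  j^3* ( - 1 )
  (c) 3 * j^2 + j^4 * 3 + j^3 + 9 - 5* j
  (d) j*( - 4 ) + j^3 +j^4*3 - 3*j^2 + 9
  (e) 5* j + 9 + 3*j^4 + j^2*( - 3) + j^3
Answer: a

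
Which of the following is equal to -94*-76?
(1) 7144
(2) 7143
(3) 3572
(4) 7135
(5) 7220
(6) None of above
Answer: 1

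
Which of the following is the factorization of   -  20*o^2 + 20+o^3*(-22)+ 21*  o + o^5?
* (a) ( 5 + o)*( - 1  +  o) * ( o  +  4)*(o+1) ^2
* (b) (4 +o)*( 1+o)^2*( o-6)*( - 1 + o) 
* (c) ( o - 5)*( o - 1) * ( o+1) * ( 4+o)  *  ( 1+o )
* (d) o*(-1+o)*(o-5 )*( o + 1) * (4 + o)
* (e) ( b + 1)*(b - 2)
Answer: c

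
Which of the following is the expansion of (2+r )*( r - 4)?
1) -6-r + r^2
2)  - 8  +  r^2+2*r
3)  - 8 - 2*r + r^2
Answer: 3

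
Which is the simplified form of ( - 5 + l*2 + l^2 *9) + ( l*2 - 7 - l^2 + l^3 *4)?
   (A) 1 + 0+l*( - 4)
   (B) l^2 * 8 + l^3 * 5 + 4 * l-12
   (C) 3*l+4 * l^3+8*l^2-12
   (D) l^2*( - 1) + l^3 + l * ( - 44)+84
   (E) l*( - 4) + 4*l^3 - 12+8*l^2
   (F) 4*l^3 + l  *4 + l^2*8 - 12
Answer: F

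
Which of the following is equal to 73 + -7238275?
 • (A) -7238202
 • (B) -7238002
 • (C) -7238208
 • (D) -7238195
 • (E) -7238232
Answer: A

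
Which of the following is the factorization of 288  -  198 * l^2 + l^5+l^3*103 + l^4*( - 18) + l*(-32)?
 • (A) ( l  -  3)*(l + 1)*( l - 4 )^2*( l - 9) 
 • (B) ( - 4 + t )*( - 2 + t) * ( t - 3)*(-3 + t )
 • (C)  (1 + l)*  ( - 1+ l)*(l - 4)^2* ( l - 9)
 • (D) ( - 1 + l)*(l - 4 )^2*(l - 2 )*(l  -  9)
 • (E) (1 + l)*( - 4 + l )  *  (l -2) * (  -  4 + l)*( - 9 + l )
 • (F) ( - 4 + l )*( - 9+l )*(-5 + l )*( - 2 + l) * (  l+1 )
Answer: E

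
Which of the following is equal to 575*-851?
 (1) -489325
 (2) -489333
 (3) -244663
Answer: 1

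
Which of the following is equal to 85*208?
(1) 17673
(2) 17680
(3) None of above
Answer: 2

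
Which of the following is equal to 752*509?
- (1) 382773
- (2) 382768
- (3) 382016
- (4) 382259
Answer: 2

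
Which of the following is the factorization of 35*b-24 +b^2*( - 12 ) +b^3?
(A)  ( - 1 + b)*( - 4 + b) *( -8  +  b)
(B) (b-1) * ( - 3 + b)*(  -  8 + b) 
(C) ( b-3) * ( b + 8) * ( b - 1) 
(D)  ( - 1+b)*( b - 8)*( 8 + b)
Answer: B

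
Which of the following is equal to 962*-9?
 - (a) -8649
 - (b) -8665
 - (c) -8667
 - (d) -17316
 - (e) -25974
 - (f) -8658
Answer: f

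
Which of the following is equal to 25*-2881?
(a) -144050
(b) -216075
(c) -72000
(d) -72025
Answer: d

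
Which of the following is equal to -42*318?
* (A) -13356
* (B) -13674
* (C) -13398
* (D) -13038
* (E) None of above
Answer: A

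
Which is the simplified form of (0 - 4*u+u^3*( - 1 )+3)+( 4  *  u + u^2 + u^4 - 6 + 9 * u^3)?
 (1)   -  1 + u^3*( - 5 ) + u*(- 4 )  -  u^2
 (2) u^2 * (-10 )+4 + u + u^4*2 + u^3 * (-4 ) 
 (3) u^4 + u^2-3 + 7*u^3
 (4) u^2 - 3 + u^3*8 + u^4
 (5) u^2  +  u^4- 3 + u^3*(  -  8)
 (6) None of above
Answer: 4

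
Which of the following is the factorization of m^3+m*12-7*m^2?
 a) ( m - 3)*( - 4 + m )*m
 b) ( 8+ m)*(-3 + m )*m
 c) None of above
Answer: a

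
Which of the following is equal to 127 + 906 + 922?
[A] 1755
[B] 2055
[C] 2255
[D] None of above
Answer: D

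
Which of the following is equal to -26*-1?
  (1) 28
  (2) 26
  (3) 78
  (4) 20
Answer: 2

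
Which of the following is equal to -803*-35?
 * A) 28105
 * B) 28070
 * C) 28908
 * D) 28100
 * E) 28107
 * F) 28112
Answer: A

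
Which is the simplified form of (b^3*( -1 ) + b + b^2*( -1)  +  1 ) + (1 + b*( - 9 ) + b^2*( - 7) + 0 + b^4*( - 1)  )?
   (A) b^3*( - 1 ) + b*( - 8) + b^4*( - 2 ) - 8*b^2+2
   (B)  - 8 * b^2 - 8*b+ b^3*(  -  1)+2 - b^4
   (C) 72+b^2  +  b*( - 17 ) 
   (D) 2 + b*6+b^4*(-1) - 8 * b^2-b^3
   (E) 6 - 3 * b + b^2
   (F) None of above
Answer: B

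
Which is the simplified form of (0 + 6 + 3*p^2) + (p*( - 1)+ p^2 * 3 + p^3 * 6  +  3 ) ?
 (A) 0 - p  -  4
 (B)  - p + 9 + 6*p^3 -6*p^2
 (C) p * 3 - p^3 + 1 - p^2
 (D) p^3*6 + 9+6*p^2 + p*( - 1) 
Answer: D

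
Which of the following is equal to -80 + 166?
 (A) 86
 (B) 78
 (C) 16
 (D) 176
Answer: A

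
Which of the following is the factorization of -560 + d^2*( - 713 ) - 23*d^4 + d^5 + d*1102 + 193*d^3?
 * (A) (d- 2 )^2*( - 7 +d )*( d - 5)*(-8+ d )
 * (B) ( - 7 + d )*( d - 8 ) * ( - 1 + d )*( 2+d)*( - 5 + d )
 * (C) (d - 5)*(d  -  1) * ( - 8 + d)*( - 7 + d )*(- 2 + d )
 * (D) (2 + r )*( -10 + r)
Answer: C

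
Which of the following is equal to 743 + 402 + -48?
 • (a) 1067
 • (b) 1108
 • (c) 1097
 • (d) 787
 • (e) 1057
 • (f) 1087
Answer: c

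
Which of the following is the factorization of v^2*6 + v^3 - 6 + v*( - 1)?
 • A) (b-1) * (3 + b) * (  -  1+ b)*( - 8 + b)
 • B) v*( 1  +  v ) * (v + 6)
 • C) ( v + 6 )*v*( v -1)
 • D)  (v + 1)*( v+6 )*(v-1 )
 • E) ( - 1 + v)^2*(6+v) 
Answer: D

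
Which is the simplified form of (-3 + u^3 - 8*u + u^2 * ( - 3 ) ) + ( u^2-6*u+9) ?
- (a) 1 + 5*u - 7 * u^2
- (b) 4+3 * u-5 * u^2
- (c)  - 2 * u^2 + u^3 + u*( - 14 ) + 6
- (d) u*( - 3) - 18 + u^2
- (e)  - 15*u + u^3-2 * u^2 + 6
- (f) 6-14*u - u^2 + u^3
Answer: c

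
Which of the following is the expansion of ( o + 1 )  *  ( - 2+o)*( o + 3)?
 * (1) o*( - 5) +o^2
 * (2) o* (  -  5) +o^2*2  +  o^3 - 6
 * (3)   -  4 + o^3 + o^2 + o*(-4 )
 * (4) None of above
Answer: 2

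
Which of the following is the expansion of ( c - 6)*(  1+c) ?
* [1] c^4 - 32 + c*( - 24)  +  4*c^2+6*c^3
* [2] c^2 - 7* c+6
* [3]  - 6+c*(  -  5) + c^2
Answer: 3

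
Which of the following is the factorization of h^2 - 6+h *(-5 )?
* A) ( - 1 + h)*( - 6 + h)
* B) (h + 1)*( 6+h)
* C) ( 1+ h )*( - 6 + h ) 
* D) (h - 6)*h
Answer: C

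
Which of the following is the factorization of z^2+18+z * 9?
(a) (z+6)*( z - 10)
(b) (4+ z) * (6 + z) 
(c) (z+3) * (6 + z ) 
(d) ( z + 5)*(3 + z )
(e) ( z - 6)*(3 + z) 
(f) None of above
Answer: c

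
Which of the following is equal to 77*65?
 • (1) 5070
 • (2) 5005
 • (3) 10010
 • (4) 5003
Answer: 2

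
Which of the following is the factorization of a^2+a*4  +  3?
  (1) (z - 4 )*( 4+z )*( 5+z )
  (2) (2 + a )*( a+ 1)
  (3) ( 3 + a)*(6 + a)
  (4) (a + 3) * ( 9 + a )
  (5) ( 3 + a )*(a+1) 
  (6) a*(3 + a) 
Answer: 5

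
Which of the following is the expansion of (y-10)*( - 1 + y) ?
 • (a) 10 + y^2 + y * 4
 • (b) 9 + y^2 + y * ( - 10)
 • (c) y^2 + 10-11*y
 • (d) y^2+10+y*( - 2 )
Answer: c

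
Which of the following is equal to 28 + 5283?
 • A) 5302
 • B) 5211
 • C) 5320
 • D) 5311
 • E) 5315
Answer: D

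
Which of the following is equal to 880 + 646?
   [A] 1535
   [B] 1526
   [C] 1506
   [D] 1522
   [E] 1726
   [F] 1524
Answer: B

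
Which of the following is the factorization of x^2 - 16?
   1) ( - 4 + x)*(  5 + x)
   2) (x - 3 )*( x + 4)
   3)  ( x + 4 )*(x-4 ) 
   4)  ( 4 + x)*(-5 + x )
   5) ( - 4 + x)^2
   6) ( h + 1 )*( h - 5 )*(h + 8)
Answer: 3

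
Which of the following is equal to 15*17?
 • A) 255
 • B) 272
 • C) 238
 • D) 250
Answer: A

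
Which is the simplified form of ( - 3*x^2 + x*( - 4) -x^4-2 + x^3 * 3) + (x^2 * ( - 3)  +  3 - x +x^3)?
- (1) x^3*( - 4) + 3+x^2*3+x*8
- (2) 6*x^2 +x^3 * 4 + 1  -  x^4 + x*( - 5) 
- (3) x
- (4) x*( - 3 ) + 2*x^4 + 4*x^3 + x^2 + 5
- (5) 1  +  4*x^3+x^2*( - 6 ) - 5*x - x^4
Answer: 5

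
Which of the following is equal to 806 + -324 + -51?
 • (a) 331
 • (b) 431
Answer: b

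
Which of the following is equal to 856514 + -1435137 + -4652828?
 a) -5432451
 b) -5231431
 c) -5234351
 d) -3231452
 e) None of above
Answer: e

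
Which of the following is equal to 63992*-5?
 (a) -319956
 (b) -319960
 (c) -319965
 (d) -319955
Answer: b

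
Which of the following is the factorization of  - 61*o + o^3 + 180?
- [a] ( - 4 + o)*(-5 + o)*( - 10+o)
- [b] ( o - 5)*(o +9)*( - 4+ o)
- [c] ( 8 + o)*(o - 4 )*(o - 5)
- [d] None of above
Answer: b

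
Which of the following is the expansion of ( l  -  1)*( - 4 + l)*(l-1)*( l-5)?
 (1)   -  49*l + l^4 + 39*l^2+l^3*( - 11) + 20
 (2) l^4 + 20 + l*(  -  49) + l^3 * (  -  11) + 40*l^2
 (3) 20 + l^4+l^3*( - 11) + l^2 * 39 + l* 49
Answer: 1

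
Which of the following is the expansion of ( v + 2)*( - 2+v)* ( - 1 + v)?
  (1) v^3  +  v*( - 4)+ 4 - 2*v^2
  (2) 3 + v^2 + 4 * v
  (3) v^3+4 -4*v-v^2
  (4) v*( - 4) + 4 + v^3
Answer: 3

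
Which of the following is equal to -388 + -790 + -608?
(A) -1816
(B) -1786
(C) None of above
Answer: B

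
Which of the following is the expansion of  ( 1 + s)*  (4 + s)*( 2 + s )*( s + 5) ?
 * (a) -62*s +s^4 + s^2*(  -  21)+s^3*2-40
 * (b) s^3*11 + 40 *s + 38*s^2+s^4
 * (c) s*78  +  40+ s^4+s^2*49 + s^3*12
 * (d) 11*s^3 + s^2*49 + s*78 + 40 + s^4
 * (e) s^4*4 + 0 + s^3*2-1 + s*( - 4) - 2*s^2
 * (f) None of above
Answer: c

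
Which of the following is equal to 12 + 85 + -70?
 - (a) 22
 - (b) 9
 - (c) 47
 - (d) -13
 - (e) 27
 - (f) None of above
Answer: e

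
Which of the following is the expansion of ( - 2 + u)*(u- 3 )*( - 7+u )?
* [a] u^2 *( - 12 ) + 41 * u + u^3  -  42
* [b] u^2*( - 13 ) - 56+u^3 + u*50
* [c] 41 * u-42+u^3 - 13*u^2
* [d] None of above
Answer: a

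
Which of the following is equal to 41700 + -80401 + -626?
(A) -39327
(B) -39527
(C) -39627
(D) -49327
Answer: A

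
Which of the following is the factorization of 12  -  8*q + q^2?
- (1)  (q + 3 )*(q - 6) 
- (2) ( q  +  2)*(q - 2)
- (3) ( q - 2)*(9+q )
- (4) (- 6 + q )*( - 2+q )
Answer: 4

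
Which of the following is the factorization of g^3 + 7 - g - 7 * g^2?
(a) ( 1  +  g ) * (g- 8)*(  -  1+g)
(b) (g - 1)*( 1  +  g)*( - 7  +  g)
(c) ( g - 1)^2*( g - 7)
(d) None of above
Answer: b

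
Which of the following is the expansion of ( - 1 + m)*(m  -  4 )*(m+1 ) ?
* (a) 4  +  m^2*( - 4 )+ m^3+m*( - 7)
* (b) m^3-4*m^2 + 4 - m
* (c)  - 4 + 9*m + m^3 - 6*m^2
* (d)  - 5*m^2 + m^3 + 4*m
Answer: b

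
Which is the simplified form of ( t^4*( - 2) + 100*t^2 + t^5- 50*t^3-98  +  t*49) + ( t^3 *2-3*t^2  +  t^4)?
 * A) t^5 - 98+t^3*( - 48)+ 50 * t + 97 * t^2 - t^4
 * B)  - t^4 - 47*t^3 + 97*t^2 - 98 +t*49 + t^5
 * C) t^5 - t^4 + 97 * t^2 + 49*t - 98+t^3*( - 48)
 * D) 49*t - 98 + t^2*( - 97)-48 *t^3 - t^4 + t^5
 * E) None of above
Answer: C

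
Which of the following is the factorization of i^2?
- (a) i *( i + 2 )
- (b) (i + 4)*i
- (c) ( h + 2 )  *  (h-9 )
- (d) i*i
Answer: d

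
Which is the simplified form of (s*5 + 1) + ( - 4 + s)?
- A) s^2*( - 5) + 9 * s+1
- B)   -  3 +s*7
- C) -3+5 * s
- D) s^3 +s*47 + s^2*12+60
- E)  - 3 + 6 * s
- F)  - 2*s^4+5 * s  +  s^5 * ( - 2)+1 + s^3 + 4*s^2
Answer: E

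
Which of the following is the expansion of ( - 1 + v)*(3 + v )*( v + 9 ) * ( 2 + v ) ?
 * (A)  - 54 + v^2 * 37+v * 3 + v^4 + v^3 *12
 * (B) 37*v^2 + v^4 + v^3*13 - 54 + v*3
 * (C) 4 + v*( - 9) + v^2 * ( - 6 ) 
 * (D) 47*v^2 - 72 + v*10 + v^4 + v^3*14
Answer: B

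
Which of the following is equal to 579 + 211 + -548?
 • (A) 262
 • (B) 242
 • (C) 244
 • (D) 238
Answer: B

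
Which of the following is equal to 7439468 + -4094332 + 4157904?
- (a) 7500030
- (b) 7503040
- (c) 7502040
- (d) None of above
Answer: b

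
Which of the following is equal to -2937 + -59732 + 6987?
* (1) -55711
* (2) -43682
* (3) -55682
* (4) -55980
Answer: 3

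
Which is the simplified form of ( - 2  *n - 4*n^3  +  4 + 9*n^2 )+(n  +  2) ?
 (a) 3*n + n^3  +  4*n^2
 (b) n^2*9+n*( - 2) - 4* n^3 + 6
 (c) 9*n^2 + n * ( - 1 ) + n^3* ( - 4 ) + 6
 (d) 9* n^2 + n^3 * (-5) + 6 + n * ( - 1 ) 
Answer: c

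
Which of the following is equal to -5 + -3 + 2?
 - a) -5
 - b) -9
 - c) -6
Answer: c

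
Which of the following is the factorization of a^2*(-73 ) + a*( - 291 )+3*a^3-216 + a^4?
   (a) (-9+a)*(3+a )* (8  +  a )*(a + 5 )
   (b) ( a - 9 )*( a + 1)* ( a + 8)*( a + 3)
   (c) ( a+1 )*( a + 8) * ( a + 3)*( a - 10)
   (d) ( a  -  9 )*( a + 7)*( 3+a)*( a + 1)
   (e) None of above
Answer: b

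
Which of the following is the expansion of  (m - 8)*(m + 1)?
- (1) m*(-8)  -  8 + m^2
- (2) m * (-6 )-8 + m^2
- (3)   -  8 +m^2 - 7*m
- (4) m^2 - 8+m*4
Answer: 3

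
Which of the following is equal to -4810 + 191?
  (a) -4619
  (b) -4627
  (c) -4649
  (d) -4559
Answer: a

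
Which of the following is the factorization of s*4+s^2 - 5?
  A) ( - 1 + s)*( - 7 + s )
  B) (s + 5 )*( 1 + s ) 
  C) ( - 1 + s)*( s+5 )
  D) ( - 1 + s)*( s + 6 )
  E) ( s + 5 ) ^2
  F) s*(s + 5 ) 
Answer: C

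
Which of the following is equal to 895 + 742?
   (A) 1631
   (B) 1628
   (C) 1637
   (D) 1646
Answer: C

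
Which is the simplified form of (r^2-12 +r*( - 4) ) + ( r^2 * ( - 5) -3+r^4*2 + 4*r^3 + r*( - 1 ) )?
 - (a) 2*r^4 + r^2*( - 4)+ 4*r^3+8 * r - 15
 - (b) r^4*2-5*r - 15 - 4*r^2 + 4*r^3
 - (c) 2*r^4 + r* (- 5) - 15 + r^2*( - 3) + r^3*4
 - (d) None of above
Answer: b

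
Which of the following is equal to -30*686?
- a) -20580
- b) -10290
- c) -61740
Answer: a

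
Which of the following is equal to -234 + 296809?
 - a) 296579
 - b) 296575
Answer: b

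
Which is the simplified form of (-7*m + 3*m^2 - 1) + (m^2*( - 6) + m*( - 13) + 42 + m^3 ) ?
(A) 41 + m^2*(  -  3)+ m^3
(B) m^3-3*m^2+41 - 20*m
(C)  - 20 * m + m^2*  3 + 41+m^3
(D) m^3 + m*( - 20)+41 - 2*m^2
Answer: B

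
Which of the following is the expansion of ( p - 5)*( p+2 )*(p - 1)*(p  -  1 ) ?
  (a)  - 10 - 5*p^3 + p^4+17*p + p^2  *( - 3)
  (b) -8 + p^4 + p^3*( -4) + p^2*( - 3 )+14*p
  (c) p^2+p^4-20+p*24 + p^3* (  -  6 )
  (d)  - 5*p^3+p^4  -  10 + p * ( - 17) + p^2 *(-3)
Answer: a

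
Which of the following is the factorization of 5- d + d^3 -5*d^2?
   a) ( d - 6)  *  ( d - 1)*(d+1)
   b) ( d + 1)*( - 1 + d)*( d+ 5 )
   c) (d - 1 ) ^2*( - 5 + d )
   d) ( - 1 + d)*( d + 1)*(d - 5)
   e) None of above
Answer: d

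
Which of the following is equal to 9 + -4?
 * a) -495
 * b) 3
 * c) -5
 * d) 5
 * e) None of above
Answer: d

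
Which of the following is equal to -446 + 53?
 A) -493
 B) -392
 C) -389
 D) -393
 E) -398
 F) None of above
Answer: D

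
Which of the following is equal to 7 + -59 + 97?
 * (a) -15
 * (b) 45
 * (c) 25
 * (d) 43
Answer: b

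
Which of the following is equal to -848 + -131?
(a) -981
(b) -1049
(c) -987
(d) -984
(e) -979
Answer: e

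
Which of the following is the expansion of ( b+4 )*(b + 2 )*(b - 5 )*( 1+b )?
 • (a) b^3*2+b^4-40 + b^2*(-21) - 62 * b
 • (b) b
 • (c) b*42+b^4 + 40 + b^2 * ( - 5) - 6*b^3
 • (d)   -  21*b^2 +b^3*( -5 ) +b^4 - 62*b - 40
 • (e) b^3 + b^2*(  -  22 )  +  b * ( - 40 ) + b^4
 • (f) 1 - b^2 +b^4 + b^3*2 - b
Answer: a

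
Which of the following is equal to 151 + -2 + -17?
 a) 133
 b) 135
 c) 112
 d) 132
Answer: d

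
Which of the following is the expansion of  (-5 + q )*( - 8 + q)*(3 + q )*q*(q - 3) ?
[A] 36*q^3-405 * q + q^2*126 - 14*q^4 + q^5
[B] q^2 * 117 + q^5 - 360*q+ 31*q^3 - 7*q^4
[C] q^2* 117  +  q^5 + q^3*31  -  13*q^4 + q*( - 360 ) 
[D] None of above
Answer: C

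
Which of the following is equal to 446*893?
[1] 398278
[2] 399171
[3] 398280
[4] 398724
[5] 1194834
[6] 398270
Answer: 1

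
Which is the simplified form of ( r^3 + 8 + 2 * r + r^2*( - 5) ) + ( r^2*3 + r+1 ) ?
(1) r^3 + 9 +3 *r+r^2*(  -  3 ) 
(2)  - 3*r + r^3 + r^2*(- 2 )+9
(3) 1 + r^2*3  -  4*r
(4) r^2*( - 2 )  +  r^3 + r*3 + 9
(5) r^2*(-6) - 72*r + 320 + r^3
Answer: 4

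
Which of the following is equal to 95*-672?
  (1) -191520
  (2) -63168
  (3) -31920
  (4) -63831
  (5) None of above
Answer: 5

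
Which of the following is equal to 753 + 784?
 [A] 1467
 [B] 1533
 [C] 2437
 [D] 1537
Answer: D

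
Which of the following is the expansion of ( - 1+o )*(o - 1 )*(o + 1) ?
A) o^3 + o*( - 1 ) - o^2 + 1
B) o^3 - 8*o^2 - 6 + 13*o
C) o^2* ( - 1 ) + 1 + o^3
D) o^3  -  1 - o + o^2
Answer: A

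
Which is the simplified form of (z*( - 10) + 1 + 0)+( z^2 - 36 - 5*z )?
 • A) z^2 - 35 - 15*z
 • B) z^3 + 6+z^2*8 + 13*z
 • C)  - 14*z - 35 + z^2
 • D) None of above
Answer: A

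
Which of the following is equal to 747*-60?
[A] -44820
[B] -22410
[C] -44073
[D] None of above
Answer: A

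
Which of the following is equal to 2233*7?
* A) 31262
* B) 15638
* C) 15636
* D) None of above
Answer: D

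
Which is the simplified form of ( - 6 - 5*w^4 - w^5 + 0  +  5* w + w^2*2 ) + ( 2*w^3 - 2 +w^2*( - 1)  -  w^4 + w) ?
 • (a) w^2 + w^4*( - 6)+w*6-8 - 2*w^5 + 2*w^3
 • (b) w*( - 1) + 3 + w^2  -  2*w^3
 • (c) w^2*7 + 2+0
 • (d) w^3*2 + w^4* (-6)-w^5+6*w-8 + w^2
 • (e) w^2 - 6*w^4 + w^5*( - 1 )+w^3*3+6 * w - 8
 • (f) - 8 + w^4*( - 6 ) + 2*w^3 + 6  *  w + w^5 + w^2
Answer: d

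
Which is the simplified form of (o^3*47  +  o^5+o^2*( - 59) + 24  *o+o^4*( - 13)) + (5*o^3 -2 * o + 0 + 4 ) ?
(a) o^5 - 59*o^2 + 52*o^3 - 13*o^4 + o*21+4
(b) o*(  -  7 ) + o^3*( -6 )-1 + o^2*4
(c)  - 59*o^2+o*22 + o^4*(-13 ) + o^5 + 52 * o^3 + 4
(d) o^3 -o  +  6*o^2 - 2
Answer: c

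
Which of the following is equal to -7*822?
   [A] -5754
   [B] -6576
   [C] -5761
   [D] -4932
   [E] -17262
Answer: A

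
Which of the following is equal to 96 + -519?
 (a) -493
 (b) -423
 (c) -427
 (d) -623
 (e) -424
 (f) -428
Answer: b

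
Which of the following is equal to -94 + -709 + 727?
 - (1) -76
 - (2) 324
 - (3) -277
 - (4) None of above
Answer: 1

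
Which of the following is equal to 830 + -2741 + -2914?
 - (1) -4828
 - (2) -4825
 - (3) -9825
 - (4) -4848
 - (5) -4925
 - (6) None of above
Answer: 2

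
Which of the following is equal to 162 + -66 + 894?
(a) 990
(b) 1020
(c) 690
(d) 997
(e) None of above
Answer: a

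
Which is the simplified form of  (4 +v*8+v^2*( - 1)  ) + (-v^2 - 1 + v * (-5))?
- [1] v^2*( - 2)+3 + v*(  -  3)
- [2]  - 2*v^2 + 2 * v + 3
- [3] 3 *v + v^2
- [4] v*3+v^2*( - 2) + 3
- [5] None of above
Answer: 4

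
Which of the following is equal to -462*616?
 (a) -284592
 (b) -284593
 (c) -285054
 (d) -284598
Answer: a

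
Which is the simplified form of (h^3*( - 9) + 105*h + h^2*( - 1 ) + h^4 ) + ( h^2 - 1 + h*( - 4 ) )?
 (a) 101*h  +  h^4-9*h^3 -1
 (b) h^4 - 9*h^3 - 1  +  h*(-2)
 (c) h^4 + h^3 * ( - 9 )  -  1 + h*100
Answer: a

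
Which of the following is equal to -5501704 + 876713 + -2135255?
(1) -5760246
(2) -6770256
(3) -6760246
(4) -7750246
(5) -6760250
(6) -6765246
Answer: 3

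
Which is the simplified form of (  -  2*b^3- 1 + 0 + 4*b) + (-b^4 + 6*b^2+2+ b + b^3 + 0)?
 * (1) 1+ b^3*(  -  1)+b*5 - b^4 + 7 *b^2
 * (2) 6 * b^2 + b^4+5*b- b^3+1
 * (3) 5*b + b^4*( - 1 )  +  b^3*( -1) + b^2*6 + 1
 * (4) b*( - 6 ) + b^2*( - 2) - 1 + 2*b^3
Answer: 3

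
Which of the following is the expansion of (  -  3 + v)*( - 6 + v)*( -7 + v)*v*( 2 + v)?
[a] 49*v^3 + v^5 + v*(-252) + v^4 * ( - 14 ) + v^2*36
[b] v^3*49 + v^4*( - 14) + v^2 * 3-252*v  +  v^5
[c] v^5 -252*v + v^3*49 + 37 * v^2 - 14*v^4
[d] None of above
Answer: a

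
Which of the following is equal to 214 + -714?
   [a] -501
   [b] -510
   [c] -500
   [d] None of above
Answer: c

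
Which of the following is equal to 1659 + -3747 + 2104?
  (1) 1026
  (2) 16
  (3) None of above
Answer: 2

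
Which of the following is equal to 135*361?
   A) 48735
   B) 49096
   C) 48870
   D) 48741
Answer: A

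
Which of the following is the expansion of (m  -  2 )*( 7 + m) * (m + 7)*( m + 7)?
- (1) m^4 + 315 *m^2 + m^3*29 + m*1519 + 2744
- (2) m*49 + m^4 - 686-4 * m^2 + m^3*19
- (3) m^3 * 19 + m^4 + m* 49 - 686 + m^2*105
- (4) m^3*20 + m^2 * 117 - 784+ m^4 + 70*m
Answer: 3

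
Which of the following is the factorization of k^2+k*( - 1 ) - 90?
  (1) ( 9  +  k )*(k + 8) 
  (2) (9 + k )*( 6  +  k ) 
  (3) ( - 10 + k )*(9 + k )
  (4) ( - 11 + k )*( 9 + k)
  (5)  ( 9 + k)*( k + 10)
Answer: 3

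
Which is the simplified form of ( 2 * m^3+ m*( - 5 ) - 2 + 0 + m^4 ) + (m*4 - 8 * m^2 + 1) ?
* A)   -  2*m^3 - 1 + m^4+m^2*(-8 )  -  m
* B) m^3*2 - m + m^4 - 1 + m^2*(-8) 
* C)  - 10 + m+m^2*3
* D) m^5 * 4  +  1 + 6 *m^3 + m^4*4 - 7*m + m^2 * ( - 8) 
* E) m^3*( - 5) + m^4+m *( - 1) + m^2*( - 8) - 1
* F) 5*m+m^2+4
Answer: B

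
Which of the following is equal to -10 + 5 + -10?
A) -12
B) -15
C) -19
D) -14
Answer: B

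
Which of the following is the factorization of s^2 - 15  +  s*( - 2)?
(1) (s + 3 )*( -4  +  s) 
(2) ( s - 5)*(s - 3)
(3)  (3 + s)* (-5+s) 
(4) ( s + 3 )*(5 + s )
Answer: 3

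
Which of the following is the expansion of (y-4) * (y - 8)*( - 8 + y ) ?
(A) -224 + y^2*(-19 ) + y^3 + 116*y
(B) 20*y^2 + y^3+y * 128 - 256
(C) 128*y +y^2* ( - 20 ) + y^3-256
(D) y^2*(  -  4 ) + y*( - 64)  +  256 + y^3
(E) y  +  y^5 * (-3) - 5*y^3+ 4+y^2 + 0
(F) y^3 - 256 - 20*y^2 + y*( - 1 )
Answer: C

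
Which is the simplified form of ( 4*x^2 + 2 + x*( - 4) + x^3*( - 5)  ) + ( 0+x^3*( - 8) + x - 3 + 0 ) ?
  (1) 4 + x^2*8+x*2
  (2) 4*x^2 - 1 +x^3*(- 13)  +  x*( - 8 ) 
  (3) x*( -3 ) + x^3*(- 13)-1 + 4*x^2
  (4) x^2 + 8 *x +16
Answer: 3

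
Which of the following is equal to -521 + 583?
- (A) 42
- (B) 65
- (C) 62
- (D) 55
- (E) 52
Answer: C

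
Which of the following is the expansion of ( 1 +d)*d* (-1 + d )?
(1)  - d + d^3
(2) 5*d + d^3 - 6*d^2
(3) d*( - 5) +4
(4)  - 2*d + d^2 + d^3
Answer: 1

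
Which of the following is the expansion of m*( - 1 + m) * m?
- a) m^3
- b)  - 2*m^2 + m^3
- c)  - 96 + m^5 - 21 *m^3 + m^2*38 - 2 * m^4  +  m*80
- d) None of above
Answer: d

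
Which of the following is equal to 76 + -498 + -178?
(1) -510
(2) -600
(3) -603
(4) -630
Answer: 2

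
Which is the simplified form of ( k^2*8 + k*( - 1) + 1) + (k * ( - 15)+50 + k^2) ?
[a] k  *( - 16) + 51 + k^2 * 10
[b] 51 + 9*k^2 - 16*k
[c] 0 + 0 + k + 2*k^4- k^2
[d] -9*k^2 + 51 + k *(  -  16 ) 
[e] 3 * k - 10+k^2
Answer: b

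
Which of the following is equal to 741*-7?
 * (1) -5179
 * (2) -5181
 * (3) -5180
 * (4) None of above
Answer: 4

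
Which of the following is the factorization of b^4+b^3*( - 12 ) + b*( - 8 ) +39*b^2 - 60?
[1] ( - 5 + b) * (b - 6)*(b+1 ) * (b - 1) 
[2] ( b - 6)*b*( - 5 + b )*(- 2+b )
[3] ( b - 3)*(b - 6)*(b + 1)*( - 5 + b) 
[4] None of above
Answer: 4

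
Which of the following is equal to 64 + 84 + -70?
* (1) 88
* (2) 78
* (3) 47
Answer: 2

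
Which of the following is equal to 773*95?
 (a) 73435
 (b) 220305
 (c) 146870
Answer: a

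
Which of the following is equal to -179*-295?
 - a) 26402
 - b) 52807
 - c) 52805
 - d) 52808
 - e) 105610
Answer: c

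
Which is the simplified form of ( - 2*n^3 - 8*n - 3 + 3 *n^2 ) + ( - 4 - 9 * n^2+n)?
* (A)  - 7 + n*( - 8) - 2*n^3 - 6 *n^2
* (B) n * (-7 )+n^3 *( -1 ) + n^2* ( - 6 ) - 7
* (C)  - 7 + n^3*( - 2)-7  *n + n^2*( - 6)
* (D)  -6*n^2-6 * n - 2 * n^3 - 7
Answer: C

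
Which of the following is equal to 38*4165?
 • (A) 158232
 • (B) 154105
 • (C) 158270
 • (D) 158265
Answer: C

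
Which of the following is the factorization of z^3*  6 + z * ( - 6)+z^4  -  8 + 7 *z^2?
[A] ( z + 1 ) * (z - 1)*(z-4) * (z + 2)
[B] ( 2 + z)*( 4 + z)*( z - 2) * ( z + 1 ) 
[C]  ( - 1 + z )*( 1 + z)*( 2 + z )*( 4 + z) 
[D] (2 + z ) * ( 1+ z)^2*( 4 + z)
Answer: C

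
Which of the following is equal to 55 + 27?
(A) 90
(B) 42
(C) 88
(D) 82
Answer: D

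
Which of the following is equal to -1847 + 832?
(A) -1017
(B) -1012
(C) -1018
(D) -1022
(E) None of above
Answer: E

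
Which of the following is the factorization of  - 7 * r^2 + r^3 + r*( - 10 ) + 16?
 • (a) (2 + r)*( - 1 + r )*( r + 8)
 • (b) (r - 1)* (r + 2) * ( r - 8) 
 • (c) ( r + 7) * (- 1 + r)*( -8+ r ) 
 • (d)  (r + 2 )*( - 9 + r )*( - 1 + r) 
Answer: b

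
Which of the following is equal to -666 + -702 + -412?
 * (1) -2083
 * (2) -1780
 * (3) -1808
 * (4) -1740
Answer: 2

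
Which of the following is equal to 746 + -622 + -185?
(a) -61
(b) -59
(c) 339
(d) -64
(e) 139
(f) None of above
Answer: a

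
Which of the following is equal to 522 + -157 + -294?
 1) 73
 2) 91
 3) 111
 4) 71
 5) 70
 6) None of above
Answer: 4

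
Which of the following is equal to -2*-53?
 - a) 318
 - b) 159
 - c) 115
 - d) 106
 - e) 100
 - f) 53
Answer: d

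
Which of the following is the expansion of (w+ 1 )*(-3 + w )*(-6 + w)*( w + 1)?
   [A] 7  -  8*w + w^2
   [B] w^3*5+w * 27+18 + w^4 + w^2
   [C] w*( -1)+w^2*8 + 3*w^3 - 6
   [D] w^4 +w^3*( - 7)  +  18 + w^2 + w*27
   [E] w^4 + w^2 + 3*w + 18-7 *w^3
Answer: D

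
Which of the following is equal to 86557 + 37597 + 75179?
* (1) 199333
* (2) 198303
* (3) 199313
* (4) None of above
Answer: 1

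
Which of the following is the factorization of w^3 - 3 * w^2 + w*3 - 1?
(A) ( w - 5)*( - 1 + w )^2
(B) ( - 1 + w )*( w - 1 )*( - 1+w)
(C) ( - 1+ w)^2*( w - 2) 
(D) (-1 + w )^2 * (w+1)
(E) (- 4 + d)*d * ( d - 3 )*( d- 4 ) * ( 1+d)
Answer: B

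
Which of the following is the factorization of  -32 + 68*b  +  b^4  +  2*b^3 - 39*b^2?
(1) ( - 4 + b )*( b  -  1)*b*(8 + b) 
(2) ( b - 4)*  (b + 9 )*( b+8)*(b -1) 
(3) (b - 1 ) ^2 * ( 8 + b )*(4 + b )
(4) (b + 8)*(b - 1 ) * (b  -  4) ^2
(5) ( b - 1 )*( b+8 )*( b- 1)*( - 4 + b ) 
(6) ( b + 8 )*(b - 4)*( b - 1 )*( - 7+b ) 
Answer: 5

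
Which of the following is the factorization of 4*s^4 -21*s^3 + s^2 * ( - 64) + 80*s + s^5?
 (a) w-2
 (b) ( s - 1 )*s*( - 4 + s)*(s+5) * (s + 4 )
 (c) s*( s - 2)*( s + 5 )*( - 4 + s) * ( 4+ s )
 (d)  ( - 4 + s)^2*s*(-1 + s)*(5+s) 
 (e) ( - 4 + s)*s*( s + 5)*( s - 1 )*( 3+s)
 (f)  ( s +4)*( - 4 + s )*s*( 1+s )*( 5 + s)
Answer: b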